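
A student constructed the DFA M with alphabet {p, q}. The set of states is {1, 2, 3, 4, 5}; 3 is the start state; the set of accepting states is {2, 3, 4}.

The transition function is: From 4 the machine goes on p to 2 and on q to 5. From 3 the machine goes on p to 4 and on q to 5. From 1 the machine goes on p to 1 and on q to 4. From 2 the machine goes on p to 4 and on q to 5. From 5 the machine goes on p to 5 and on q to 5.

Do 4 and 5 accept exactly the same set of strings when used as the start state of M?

No

States {1} cannot be reached from the start state, so discard them.
Initial partition by acceptance: {2,3,4} | {5}.
The partition is now stable with 2 blocks: {2,3,4} | {5}.
4 and 5 end up in different blocks, so they are distinguishable. For instance, the string 'ε' is accepted from only 4.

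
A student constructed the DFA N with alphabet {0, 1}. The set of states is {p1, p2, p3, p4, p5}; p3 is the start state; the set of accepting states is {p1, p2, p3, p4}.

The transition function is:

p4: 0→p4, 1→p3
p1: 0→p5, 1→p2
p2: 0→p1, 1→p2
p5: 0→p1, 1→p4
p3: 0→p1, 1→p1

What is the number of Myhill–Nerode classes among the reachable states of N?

Start with accepting vs non-accepting: {p1,p2,p3,p4} | {p5}.
Refine {p1,p2,p3,p4} on symbol 0: members go to different blocks, giving {p2,p3,p4} and {p1}.
Refine {p2,p3,p4} on symbol 0: members go to different blocks, giving {p2,p3} and {p4}.
Refine {p2,p3} on symbol 1: members go to different blocks, giving {p2} and {p3}.
The partition is now stable with 5 blocks: {p2} | {p5} | {p1} | {p4} | {p3}.

5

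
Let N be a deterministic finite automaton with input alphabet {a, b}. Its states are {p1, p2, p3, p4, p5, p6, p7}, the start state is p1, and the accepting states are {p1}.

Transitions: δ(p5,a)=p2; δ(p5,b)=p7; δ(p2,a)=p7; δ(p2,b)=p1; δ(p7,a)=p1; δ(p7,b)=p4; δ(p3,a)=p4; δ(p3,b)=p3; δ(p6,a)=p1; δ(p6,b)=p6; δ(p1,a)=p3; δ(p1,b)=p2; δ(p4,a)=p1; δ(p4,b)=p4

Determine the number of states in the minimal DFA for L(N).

4

Reachable states from the start: {p1,p2,p3,p4,p7}. Unreachable: {p5,p6} — drop them.
Start with accepting vs non-accepting: {p1} | {p2,p3,p4,p7}.
Split {p2,p3,p4,p7} by δ(·,a) → {p2,p3} and {p4,p7}.
Split {p2,p3} by δ(·,b) → {p2} and {p3}.
No further refinement is possible. Final partition (4 blocks): {p1} | {p2} | {p4,p7} | {p3}.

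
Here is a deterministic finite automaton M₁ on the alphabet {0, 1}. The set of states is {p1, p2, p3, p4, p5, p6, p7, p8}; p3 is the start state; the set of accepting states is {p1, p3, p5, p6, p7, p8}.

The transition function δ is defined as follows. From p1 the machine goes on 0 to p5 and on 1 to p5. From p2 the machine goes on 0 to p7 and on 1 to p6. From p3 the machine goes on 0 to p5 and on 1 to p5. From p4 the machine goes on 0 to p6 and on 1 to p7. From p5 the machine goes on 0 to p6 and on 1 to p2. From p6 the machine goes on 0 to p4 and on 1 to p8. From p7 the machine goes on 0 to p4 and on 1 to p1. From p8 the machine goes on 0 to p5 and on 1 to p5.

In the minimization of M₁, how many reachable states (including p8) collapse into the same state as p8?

P0 = {p1,p3,p5,p6,p7,p8} | {p2,p4}.
Split {p1,p3,p5,p6,p7,p8} by δ(·,0) → {p1,p3,p5,p8} and {p6,p7}.
Split {p1,p3,p5,p8} by δ(·,0) → {p1,p3,p8} and {p5}.
Stable partition: {p1,p3,p8} | {p2,p4} | {p6,p7} | {p5} — 4 equivalence classes.
The equivalence class containing p8 is {p1,p3,p8}, of size 3.

3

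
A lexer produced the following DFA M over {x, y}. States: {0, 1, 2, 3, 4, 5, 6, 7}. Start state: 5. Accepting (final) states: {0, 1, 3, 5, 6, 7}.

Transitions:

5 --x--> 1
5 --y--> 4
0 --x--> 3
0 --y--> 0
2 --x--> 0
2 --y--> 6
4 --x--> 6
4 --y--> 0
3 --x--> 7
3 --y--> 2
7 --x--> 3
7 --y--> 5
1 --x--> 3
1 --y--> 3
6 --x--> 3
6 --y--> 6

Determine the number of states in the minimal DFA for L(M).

Initial partition by acceptance: {0,1,3,5,6,7} | {2,4}.
On input y, block {0,1,3,5,6,7} splits into {0,1,6,7} and {3,5}.
Split {0,1,6,7} by δ(·,y) → {0,6} and {1,7}.
No further refinement is possible. Final partition (4 blocks): {0,6} | {2,4} | {3,5} | {1,7}.

4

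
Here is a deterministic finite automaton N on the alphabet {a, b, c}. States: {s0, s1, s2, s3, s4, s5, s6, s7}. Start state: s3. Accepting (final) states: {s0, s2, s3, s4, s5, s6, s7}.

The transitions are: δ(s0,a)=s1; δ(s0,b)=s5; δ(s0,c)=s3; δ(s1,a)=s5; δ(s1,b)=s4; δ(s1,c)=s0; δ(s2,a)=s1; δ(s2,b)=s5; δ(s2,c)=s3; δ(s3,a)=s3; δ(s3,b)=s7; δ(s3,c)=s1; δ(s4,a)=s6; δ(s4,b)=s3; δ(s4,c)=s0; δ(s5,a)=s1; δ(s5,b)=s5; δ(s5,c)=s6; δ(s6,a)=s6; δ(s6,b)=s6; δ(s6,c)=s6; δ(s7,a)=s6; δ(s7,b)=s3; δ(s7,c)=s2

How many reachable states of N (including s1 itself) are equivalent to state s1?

All states are reachable from the start state.
Initial partition by acceptance: {s0,s2,s3,s4,s5,s6,s7} | {s1}.
Split {s0,s2,s3,s4,s5,s6,s7} by δ(·,a) → {s3,s4,s6,s7} and {s0,s2,s5}.
Split {s3,s4,s6,s7} by δ(·,c) → {s4,s7} and {s3} and {s6}.
Refine {s0,s2,s5} on symbol c: members go to different blocks, giving {s0,s2} and {s5}.
The partition is now stable with 6 blocks: {s4,s7} | {s1} | {s0,s2} | {s3} | {s6} | {s5}.
State s1 belongs to the block {s1}, which has 1 states.

1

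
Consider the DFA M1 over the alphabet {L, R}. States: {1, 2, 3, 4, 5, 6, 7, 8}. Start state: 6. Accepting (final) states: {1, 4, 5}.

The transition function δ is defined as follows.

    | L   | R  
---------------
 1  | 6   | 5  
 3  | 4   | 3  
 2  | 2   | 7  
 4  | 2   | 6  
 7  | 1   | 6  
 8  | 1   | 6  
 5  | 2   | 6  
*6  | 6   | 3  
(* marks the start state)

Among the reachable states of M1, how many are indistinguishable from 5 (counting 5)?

States {8} cannot be reached from the start state, so discard them.
Start with accepting vs non-accepting: {1,4,5} | {2,3,6,7}.
On input R, block {1,4,5} splits into {4,5} and {1}.
On input L, block {2,3,6,7} splits into {2,6} and {3} and {7}.
Split {2,6} by δ(·,R) → {2} and {6}.
The partition is now stable with 6 blocks: {4,5} | {2} | {1} | {3} | {7} | {6}.
The equivalence class containing 5 is {4,5}, of size 2.

2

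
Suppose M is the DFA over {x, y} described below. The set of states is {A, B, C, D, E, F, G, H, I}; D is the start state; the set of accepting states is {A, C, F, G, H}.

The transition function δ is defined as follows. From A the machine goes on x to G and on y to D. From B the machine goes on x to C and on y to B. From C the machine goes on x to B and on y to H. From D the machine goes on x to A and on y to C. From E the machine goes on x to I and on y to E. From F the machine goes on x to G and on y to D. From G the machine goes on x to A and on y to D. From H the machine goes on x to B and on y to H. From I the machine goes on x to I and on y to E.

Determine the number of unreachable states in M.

3

BFS from D reaches {A, B, C, D, G, H}; the 3 state(s) E, F, I are never visited.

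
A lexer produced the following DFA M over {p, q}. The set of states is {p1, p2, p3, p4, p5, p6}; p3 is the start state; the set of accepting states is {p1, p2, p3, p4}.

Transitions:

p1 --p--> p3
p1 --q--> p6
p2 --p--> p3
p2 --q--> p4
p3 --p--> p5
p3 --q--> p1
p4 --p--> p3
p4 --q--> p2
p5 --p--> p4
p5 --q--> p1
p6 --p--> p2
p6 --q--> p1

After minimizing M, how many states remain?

4

Start with accepting vs non-accepting: {p1,p2,p3,p4} | {p5,p6}.
Split {p1,p2,p3,p4} by δ(·,p) → {p1,p2,p4} and {p3}.
On input q, block {p1,p2,p4} splits into {p2,p4} and {p1}.
The partition is now stable with 4 blocks: {p2,p4} | {p5,p6} | {p3} | {p1}.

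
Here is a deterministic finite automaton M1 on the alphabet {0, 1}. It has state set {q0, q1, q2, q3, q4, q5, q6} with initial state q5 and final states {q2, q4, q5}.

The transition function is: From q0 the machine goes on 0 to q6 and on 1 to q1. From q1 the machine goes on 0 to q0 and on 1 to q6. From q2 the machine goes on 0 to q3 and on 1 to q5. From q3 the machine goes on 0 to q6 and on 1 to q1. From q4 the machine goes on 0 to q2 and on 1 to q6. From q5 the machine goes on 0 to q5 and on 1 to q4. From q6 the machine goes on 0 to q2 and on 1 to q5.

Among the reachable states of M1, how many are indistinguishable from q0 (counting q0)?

Initial partition by acceptance: {q2,q4,q5} | {q0,q1,q3,q6}.
Refine {q2,q4,q5} on symbol 0: members go to different blocks, giving {q4,q5} and {q2}.
On input 0, block {q4,q5} splits into {q4} and {q5}.
On input 0, block {q0,q1,q3,q6} splits into {q0,q1,q3} and {q6}.
Split {q0,q1,q3} by δ(·,0) → {q0,q3} and {q1}.
The partition is now stable with 6 blocks: {q4} | {q0,q3} | {q2} | {q5} | {q6} | {q1}.
The equivalence class containing q0 is {q0,q3}, of size 2.

2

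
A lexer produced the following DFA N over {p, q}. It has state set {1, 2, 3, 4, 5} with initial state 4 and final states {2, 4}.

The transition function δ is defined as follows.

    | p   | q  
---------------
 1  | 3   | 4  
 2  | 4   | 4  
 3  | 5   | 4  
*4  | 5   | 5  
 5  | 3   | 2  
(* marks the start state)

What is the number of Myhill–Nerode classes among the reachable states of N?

States {1} cannot be reached from the start state, so discard them.
P0 = {2,4} | {3,5}.
Refine {2,4} on symbol p: members go to different blocks, giving {2} and {4}.
On input q, block {3,5} splits into {3} and {5}.
No further refinement is possible. Final partition (4 blocks): {2} | {3} | {4} | {5}.

4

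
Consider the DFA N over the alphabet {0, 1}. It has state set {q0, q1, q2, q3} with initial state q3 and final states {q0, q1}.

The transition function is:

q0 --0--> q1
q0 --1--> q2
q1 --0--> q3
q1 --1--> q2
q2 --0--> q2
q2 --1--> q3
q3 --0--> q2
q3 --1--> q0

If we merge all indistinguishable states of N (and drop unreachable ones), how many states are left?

4

All states are reachable from the start state.
Start with accepting vs non-accepting: {q0,q1} | {q2,q3}.
On input 0, block {q0,q1} splits into {q0} and {q1}.
On input 1, block {q2,q3} splits into {q2} and {q3}.
No further refinement is possible. Final partition (4 blocks): {q0} | {q2} | {q1} | {q3}.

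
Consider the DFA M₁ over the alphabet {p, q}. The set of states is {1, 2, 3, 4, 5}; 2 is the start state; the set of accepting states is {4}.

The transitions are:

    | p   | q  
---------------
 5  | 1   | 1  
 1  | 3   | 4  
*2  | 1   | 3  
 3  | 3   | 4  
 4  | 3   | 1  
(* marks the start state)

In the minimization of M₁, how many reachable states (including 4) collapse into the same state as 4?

States {5} cannot be reached from the start state, so discard them.
Initial partition by acceptance: {4} | {1,2,3}.
Refine {1,2,3} on symbol q: members go to different blocks, giving {1,3} and {2}.
The partition is now stable with 3 blocks: {4} | {1,3} | {2}.
State 4 belongs to the block {4}, which has 1 states.

1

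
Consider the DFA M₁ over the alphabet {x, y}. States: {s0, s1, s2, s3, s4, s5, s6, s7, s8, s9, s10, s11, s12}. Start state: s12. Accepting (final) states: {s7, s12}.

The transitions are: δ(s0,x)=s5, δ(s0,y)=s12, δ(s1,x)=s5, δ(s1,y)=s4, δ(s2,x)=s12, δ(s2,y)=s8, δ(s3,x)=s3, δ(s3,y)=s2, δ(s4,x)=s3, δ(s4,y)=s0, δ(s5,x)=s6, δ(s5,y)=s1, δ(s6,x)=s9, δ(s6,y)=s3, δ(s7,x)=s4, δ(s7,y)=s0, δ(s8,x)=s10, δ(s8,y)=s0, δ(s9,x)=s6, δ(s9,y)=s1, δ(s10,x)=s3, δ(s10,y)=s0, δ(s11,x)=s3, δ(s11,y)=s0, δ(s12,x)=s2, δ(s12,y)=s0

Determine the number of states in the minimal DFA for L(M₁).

First remove the unreachable states {s7,s11}; 11 states remain.
P0 = {s12} | {s0,s1,s2,s3,s4,s5,s6,s8,s9,s10}.
On input x, block {s0,s1,s2,s3,s4,s5,s6,s8,s9,s10} splits into {s0,s1,s3,s4,s5,s6,s8,s9,s10} and {s2}.
Split {s0,s1,s3,s4,s5,s6,s8,s9,s10} by δ(·,y) → {s1,s4,s5,s6,s8,s9,s10} and {s0} and {s3}.
Refine {s1,s4,s5,s6,s8,s9,s10} on symbol x: members go to different blocks, giving {s1,s5,s6,s8,s9} and {s4,s10}.
Refine {s1,s5,s6,s8,s9} on symbol x: members go to different blocks, giving {s1,s5,s6,s9} and {s8}.
Refine {s1,s5,s6,s9} on symbol y: members go to different blocks, giving {s5,s9} and {s1} and {s6}.
Stable partition: {s12} | {s5,s9} | {s2} | {s0} | {s3} | {s4,s10} | {s8} | {s1} | {s6} — 9 equivalence classes.

9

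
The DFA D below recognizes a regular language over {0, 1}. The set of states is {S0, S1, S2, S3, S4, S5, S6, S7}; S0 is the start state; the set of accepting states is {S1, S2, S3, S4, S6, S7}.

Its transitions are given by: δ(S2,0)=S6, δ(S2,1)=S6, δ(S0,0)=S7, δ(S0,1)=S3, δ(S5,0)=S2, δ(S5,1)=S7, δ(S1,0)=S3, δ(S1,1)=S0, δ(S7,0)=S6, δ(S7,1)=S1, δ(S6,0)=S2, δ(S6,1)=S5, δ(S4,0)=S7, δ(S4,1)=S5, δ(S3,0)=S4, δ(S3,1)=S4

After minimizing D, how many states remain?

3

All states are reachable from the start state.
P0 = {S1,S2,S3,S4,S6,S7} | {S0,S5}.
Refine {S1,S2,S3,S4,S6,S7} on symbol 1: members go to different blocks, giving {S1,S4,S6} and {S2,S3,S7}.
The partition is now stable with 3 blocks: {S1,S4,S6} | {S0,S5} | {S2,S3,S7}.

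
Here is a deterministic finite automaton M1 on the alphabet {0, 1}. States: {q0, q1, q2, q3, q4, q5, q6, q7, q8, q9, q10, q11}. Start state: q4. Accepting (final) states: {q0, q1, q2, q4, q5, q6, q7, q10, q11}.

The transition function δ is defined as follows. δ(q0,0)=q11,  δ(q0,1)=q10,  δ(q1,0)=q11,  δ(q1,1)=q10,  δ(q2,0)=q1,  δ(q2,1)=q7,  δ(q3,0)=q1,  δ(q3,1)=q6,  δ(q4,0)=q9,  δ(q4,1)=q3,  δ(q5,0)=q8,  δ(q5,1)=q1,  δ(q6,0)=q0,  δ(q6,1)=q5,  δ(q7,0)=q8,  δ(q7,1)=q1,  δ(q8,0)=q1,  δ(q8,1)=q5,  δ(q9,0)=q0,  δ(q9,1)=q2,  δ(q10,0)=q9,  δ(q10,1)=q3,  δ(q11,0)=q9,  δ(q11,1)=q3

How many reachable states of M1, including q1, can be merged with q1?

All states are reachable from the start state.
Initial partition by acceptance: {q0,q1,q2,q4,q5,q6,q7,q10,q11} | {q3,q8,q9}.
Refine {q0,q1,q2,q4,q5,q6,q7,q10,q11} on symbol 0: members go to different blocks, giving {q4,q5,q7,q10,q11} and {q0,q1,q2,q6}.
Refine {q4,q5,q7,q10,q11} on symbol 1: members go to different blocks, giving {q4,q10,q11} and {q5,q7}.
Split {q3,q8,q9} by δ(·,1) → {q3,q9} and {q8}.
On input 0, block {q0,q1,q2,q6} splits into {q0,q1} and {q2,q6}.
Stable partition: {q4,q10,q11} | {q3,q9} | {q0,q1} | {q5,q7} | {q8} | {q2,q6} — 6 equivalence classes.
State q1 belongs to the block {q0,q1}, which has 2 states.

2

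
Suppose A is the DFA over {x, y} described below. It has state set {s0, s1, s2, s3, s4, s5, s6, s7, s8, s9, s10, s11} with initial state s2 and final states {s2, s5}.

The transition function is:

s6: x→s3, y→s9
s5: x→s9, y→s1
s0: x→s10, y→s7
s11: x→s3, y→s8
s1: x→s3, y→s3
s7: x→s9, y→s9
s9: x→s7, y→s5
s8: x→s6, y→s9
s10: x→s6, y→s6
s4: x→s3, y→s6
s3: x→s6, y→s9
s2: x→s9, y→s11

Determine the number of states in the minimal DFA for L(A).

5

First remove the unreachable states {s0,s4,s10}; 9 states remain.
Initial partition by acceptance: {s2,s5} | {s1,s3,s6,s7,s8,s9,s11}.
Refine {s1,s3,s6,s7,s8,s9,s11} on symbol y: members go to different blocks, giving {s1,s3,s6,s7,s8,s11} and {s9}.
On input x, block {s1,s3,s6,s7,s8,s11} splits into {s1,s3,s6,s8,s11} and {s7}.
Split {s1,s3,s6,s8,s11} by δ(·,y) → {s3,s6,s8} and {s1,s11}.
Stable partition: {s2,s5} | {s3,s6,s8} | {s9} | {s7} | {s1,s11} — 5 equivalence classes.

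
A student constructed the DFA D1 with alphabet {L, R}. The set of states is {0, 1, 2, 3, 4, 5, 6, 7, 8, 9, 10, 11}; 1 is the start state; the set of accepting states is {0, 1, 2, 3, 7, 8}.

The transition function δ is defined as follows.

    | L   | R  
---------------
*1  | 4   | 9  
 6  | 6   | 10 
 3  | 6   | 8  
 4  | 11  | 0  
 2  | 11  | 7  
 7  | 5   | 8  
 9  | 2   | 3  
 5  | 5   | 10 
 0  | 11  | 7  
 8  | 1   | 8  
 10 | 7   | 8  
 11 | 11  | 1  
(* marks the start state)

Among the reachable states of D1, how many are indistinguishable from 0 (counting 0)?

Every state is reachable, so we keep all 12.
Initial partition by acceptance: {0,1,2,3,7,8} | {4,5,6,9,10,11}.
Split {0,1,2,3,7,8} by δ(·,L) → {0,1,2,3,7} and {8}.
On input R, block {0,1,2,3,7} splits into {0,2} and {3,7} and {1}.
On input L, block {4,5,6,9,10,11} splits into {4,5,6,11} and {9} and {10}.
Split {4,5,6,11} by δ(·,R) → {5,6} and {4} and {11}.
The partition is now stable with 9 blocks: {0,2} | {5,6} | {8} | {3,7} | {1} | {9} | {10} | {4} | {11}.
The equivalence class containing 0 is {0,2}, of size 2.

2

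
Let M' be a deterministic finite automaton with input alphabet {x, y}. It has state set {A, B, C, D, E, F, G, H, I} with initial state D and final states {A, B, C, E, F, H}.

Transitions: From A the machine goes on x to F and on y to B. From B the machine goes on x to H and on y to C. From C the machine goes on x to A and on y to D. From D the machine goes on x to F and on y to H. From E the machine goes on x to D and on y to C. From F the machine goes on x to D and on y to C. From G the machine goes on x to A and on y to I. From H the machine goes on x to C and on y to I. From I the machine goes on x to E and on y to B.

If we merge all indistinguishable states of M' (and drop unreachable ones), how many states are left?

First remove the unreachable states {G}; 8 states remain.
P0 = {A,B,C,E,F,H} | {D,I}.
Refine {A,B,C,E,F,H} on symbol x: members go to different blocks, giving {A,B,C,H} and {E,F}.
Refine {A,B,C,H} on symbol x: members go to different blocks, giving {B,C,H} and {A}.
Refine {B,C,H} on symbol x: members go to different blocks, giving {B,H} and {C}.
Refine {B,H} on symbol x: members go to different blocks, giving {B} and {H}.
Split {D,I} by δ(·,y) → {D} and {I}.
No further refinement is possible. Final partition (7 blocks): {B} | {D} | {E,F} | {A} | {C} | {H} | {I}.

7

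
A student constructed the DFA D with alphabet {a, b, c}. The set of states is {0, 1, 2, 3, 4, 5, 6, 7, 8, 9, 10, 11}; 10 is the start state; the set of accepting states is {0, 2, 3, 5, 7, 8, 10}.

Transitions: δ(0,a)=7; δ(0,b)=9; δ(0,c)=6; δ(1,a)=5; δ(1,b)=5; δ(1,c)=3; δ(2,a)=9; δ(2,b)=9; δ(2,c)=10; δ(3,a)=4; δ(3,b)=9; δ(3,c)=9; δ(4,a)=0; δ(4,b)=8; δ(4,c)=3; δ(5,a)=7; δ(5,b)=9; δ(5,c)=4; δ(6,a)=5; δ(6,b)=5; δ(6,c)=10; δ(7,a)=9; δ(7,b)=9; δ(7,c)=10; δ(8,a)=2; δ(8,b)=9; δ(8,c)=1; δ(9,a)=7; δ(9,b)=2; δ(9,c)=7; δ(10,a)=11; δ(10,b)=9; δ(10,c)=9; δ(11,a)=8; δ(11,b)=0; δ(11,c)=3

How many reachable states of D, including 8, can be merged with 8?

3

All states are reachable from the start state.
Start with accepting vs non-accepting: {0,2,3,5,7,8,10} | {1,4,6,9,11}.
Split {0,2,3,5,7,8,10} by δ(·,a) → {2,3,7,10} and {0,5,8}.
Refine {2,3,7,10} on symbol c: members go to different blocks, giving {2,7} and {3,10}.
Split {1,4,6,9,11} by δ(·,a) → {1,4,6,11} and {9}.
No further refinement is possible. Final partition (5 blocks): {2,7} | {1,4,6,11} | {0,5,8} | {3,10} | {9}.
The equivalence class containing 8 is {0,5,8}, of size 3.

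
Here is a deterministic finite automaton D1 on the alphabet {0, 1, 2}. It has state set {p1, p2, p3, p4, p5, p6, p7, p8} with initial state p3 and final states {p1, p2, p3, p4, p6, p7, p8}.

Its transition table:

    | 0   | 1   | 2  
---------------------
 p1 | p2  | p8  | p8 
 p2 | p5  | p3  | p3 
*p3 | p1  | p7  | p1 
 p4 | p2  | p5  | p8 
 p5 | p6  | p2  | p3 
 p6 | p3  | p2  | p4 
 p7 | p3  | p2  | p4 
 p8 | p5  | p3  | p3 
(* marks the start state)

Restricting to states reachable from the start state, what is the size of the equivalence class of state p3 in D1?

1

Every state is reachable, so we keep all 8.
P0 = {p1,p2,p3,p4,p6,p7,p8} | {p5}.
Refine {p1,p2,p3,p4,p6,p7,p8} on symbol 0: members go to different blocks, giving {p1,p3,p4,p6,p7} and {p2,p8}.
Split {p1,p3,p4,p6,p7} by δ(·,0) → {p3,p6,p7} and {p1,p4}.
Split {p3,p6,p7} by δ(·,0) → {p6,p7} and {p3}.
On input 1, block {p1,p4} splits into {p1} and {p4}.
The partition is now stable with 6 blocks: {p6,p7} | {p5} | {p2,p8} | {p1} | {p3} | {p4}.
State p3 belongs to the block {p3}, which has 1 states.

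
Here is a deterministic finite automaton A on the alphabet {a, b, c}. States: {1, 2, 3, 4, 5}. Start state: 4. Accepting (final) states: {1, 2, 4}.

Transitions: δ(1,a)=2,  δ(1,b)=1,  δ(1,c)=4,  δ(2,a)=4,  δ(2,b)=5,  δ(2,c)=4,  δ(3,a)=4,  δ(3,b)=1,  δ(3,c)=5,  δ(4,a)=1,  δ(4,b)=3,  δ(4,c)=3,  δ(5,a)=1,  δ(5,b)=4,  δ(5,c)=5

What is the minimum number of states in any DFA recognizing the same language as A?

5

Every state is reachable, so we keep all 5.
Start with accepting vs non-accepting: {1,2,4} | {3,5}.
Refine {1,2,4} on symbol b: members go to different blocks, giving {2,4} and {1}.
On input a, block {2,4} splits into {2} and {4}.
On input a, block {3,5} splits into {3} and {5}.
Stable partition: {2} | {3} | {1} | {4} | {5} — 5 equivalence classes.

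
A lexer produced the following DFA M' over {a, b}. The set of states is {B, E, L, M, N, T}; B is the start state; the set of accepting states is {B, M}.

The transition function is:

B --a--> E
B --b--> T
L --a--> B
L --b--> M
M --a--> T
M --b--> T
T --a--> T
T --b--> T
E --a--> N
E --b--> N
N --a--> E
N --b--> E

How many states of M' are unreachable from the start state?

BFS from B reaches {B, E, N, T}; the 2 state(s) L, M are never visited.

2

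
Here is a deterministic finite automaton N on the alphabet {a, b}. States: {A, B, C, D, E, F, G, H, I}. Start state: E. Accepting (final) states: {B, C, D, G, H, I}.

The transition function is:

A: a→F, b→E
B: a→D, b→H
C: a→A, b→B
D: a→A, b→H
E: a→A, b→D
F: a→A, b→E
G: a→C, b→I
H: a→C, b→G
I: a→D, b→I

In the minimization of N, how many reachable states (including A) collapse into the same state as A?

All states are reachable from the start state.
Start with accepting vs non-accepting: {B,C,D,G,H,I} | {A,E,F}.
On input a, block {B,C,D,G,H,I} splits into {B,G,H,I} and {C,D}.
Split {A,E,F} by δ(·,b) → {A,F} and {E}.
No further refinement is possible. Final partition (4 blocks): {B,G,H,I} | {A,F} | {C,D} | {E}.
The equivalence class containing A is {A,F}, of size 2.

2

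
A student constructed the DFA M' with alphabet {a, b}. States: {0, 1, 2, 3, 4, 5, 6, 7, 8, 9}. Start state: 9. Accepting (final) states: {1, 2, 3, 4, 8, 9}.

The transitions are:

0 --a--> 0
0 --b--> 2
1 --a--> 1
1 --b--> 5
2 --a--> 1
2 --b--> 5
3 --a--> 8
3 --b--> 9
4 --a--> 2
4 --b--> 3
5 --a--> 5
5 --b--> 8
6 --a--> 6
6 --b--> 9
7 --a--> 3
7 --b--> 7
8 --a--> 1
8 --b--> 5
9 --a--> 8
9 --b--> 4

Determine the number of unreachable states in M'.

3

BFS from 9 reaches {1, 2, 3, 4, 5, 8, 9}; the 3 state(s) 0, 6, 7 are never visited.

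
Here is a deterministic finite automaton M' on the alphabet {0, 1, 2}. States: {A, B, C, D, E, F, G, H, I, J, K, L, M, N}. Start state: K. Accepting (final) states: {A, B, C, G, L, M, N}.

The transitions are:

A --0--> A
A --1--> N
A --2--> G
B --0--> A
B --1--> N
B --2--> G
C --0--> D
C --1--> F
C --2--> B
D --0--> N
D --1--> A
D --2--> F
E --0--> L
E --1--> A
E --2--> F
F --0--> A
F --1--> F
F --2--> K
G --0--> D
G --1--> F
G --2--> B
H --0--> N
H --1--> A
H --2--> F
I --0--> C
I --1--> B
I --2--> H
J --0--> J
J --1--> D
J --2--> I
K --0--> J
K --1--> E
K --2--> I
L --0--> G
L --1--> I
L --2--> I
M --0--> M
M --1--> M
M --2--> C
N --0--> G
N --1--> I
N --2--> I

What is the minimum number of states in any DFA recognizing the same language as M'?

7

Reachable states from the start: {A,B,C,D,E,F,G,H,I,J,K,L,N}. Unreachable: {M} — drop them.
Start with accepting vs non-accepting: {A,B,C,G,L,N} | {D,E,F,H,I,J,K}.
On input 0, block {A,B,C,G,L,N} splits into {A,B,L,N} and {C,G}.
Refine {A,B,L,N} on symbol 0: members go to different blocks, giving {A,B} and {L,N}.
Refine {D,E,F,H,I,J,K} on symbol 0: members go to different blocks, giving {D,E,H} and {J,K} and {F} and {I}.
The partition is now stable with 7 blocks: {A,B} | {D,E,H} | {C,G} | {L,N} | {J,K} | {F} | {I}.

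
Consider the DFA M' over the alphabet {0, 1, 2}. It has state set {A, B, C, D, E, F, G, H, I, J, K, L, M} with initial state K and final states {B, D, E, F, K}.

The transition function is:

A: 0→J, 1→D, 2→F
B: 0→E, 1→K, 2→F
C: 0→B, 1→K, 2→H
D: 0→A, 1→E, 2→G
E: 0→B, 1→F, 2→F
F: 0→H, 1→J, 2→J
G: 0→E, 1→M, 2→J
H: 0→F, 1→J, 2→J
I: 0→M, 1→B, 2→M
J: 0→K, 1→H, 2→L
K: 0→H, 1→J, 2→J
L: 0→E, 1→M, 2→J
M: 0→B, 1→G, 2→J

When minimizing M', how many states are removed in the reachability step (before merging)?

4

Starting at K and following transitions, the reachable set is {B, E, F, G, H, J, K, L, M}. That leaves A, C, D, I unreachable — 4 in total.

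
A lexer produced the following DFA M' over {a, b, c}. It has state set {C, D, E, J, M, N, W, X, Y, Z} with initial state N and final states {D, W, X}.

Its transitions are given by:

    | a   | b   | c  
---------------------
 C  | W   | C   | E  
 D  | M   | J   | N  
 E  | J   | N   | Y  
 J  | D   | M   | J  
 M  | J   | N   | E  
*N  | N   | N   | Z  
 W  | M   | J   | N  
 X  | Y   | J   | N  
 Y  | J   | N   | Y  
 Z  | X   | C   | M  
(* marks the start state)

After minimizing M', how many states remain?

5

Initial partition by acceptance: {D,W,X} | {C,E,J,M,N,Y,Z}.
On input a, block {C,E,J,M,N,Y,Z} splits into {E,M,N,Y} and {C,J,Z}.
Refine {E,M,N,Y} on symbol a: members go to different blocks, giving {E,M,Y} and {N}.
Refine {C,J,Z} on symbol b: members go to different blocks, giving {C,Z} and {J}.
Stable partition: {D,W,X} | {E,M,Y} | {C,Z} | {N} | {J} — 5 equivalence classes.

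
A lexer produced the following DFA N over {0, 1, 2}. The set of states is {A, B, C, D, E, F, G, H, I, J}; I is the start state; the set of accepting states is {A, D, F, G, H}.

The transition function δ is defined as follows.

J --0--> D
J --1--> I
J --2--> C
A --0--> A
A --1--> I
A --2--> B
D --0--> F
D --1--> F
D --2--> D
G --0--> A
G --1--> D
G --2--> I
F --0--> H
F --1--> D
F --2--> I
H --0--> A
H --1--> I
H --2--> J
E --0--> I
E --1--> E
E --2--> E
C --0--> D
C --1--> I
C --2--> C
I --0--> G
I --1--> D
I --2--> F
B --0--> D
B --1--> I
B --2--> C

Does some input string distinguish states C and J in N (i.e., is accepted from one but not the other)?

States {E} cannot be reached from the start state, so discard them.
Start with accepting vs non-accepting: {A,D,F,G,H} | {B,C,I,J}.
On input 1, block {A,D,F,G,H} splits into {D,F,G} and {A,H}.
Refine {D,F,G} on symbol 0: members go to different blocks, giving {F,G} and {D}.
Split {B,C,I,J} by δ(·,0) → {B,C,J} and {I}.
No further refinement is possible. Final partition (5 blocks): {F,G} | {B,C,J} | {A,H} | {D} | {I}.
C and J lie in the same block of the stable partition, so they are equivalent — no string distinguishes them.

No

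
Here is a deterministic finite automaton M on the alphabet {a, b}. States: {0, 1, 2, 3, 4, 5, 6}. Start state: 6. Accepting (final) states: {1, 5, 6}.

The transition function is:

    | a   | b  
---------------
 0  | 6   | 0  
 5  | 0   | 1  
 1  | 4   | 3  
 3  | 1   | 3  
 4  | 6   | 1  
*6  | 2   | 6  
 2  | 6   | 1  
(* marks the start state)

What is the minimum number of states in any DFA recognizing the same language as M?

Reachable states from the start: {1,2,3,4,6}. Unreachable: {0,5} — drop them.
P0 = {1,6} | {2,3,4}.
Refine {1,6} on symbol b: members go to different blocks, giving {1} and {6}.
On input a, block {2,3,4} splits into {2,4} and {3}.
The partition is now stable with 4 blocks: {1} | {2,4} | {6} | {3}.

4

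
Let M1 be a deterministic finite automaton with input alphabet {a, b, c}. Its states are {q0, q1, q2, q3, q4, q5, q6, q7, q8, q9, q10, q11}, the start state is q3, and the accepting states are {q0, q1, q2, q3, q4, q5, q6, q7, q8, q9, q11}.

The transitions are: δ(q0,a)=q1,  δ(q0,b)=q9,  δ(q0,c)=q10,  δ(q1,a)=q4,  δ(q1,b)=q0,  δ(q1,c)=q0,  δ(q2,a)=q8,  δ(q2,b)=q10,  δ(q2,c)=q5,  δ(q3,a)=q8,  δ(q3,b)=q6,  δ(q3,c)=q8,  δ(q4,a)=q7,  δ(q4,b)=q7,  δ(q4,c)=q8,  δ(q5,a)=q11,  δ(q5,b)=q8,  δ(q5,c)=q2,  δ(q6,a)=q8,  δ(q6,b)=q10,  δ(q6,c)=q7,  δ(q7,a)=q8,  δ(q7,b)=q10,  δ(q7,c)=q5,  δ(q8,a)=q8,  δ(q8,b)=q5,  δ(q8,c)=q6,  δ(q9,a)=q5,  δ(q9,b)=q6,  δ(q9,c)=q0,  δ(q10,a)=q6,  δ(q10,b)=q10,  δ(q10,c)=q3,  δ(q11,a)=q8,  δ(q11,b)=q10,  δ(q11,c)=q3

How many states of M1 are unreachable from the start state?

Starting at q3 and following transitions, the reachable set is {q2, q3, q5, q6, q7, q8, q10, q11}. That leaves q0, q1, q4, q9 unreachable — 4 in total.

4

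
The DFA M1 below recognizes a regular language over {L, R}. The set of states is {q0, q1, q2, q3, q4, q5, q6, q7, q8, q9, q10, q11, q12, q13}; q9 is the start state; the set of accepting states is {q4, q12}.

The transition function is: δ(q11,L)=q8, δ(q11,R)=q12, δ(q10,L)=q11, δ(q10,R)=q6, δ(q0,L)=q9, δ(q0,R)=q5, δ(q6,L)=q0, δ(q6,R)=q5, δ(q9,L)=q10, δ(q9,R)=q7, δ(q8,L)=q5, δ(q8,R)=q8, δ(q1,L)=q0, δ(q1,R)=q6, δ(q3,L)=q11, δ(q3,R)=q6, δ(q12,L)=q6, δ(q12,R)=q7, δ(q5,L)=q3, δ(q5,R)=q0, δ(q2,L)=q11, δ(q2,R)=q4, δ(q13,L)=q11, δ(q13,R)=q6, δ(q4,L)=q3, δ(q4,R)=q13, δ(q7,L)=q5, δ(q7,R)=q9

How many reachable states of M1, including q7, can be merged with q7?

States {q1,q2,q4,q13} cannot be reached from the start state, so discard them.
P0 = {q12} | {q0,q3,q5,q6,q7,q8,q9,q10,q11}.
Refine {q0,q3,q5,q6,q7,q8,q9,q10,q11} on symbol R: members go to different blocks, giving {q0,q3,q5,q6,q7,q8,q9,q10} and {q11}.
Split {q0,q3,q5,q6,q7,q8,q9,q10} by δ(·,L) → {q0,q5,q6,q7,q8,q9} and {q3,q10}.
On input L, block {q0,q5,q6,q7,q8,q9} splits into {q0,q6,q7,q8} and {q5,q9}.
Split {q0,q6,q7,q8} by δ(·,L) → {q0,q7,q8} and {q6}.
Refine {q0,q7,q8} on symbol R: members go to different blocks, giving {q0,q7} and {q8}.
The partition is now stable with 7 blocks: {q12} | {q0,q7} | {q11} | {q3,q10} | {q5,q9} | {q6} | {q8}.
State q7 belongs to the block {q0,q7}, which has 2 states.

2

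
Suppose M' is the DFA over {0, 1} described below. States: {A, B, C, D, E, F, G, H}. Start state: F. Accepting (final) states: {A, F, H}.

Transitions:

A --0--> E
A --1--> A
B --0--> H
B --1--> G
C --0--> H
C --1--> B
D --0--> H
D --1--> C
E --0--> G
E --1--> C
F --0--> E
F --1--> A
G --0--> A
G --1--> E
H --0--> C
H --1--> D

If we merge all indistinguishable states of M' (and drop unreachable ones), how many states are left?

All states are reachable from the start state.
Start with accepting vs non-accepting: {A,F,H} | {B,C,D,E,G}.
Split {A,F,H} by δ(·,1) → {A,F} and {H}.
Split {B,C,D,E,G} by δ(·,0) → {B,C,D} and {E} and {G}.
Split {B,C,D} by δ(·,1) → {C,D} and {B}.
Split {C,D} by δ(·,1) → {C} and {D}.
The partition is now stable with 7 blocks: {A,F} | {C} | {H} | {E} | {G} | {B} | {D}.

7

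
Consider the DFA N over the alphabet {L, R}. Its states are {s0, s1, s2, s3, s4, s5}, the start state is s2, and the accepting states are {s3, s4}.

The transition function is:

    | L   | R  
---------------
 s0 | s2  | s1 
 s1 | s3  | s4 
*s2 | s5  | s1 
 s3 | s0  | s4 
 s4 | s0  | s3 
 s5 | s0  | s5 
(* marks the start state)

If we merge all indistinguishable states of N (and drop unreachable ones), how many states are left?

All states are reachable from the start state.
Start with accepting vs non-accepting: {s3,s4} | {s0,s1,s2,s5}.
Split {s0,s1,s2,s5} by δ(·,L) → {s0,s2,s5} and {s1}.
Split {s0,s2,s5} by δ(·,R) → {s0,s2} and {s5}.
Split {s0,s2} by δ(·,L) → {s0} and {s2}.
Stable partition: {s3,s4} | {s0} | {s1} | {s5} | {s2} — 5 equivalence classes.

5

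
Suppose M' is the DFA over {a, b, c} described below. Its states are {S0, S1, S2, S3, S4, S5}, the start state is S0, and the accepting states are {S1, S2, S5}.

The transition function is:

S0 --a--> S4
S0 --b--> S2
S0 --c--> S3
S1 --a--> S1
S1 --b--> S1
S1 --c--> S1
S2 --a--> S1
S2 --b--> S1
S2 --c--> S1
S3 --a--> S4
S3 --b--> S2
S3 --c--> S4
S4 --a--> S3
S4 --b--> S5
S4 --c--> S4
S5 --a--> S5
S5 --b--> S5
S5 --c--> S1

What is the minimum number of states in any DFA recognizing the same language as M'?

2

Every state is reachable, so we keep all 6.
P0 = {S1,S2,S5} | {S0,S3,S4}.
The partition is now stable with 2 blocks: {S1,S2,S5} | {S0,S3,S4}.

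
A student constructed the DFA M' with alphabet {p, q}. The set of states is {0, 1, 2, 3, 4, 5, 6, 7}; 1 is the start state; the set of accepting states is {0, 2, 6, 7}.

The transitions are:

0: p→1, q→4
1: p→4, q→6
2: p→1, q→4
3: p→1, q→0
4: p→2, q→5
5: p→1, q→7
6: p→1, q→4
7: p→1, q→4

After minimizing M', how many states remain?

Reachable states from the start: {1,2,4,5,6,7}. Unreachable: {0,3} — drop them.
P0 = {2,6,7} | {1,4,5}.
Refine {1,4,5} on symbol p: members go to different blocks, giving {1,5} and {4}.
Split {1,5} by δ(·,p) → {1} and {5}.
The partition is now stable with 4 blocks: {2,6,7} | {1} | {4} | {5}.

4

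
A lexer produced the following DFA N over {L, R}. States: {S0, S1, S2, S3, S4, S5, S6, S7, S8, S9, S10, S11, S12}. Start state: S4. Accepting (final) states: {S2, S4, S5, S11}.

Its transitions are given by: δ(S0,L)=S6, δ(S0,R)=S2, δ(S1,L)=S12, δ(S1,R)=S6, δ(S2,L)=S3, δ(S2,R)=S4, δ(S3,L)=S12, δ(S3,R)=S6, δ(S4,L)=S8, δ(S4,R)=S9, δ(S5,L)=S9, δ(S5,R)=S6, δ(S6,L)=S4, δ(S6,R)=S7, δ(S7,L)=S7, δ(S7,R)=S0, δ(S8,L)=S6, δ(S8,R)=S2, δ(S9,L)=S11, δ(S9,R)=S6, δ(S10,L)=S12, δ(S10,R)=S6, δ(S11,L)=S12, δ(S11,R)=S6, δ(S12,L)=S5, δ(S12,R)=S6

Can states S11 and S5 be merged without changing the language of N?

Yes

First remove the unreachable states {S1,S10}; 11 states remain.
Initial partition by acceptance: {S2,S4,S5,S11} | {S0,S3,S6,S7,S8,S9,S12}.
On input R, block {S2,S4,S5,S11} splits into {S4,S5,S11} and {S2}.
Refine {S0,S3,S6,S7,S8,S9,S12} on symbol L: members go to different blocks, giving {S0,S3,S7,S8} and {S6,S9,S12}.
Refine {S4,S5,S11} on symbol L: members go to different blocks, giving {S5,S11} and {S4}.
On input L, block {S0,S3,S7,S8} splits into {S0,S3,S8} and {S7}.
On input R, block {S0,S3,S8} splits into {S0,S8} and {S3}.
On input L, block {S6,S9,S12} splits into {S9,S12} and {S6}.
Stable partition: {S5,S11} | {S0,S8} | {S2} | {S9,S12} | {S4} | {S7} | {S3} | {S6} — 8 equivalence classes.
S11 and S5 lie in the same block of the stable partition, so they are equivalent — no string distinguishes them.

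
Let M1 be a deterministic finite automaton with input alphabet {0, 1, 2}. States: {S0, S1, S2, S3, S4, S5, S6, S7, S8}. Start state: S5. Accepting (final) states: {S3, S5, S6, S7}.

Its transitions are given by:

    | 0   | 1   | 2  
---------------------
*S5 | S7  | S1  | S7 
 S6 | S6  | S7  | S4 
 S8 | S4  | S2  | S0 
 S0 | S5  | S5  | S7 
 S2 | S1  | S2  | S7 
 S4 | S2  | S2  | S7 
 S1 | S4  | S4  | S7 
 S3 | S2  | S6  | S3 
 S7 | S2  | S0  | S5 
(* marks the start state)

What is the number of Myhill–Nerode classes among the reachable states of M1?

Reachable states from the start: {S0,S1,S2,S4,S5,S7}. Unreachable: {S3,S6,S8} — drop them.
Start with accepting vs non-accepting: {S5,S7} | {S0,S1,S2,S4}.
Split {S5,S7} by δ(·,0) → {S5} and {S7}.
Refine {S0,S1,S2,S4} on symbol 0: members go to different blocks, giving {S1,S2,S4} and {S0}.
No further refinement is possible. Final partition (4 blocks): {S5} | {S1,S2,S4} | {S7} | {S0}.

4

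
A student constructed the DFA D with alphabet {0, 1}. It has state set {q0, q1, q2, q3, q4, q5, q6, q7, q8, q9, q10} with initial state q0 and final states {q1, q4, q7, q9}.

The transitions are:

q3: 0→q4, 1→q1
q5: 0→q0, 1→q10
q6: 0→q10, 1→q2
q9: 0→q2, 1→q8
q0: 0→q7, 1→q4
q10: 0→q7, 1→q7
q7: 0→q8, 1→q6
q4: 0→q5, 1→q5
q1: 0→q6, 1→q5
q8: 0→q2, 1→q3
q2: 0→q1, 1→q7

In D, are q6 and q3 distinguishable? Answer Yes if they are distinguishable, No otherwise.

First remove the unreachable states {q9}; 10 states remain.
Start with accepting vs non-accepting: {q1,q4,q7} | {q0,q2,q3,q5,q6,q8,q10}.
Split {q0,q2,q3,q5,q6,q8,q10} by δ(·,0) → {q0,q2,q3,q10} and {q5,q6,q8}.
The partition is now stable with 3 blocks: {q1,q4,q7} | {q0,q2,q3,q10} | {q5,q6,q8}.
q6 and q3 end up in different blocks, so they are distinguishable. For instance, the string '0' is accepted from only q3.

Yes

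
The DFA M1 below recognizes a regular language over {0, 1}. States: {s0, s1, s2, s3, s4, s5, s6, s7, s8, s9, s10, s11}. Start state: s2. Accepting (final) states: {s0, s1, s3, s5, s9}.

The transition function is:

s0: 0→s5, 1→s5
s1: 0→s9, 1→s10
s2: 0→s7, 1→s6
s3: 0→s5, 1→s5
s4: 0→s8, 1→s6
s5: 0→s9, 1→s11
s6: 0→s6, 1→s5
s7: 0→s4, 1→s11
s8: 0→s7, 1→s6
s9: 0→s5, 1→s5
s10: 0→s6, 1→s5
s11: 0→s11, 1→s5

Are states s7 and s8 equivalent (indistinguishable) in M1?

Yes

States {s0,s1,s3,s10} cannot be reached from the start state, so discard them.
Initial partition by acceptance: {s5,s9} | {s2,s4,s6,s7,s8,s11}.
Refine {s5,s9} on symbol 1: members go to different blocks, giving {s5} and {s9}.
On input 1, block {s2,s4,s6,s7,s8,s11} splits into {s2,s4,s7,s8} and {s6,s11}.
Stable partition: {s5} | {s2,s4,s7,s8} | {s9} | {s6,s11} — 4 equivalence classes.
s7 and s8 lie in the same block of the stable partition, so they are equivalent — no string distinguishes them.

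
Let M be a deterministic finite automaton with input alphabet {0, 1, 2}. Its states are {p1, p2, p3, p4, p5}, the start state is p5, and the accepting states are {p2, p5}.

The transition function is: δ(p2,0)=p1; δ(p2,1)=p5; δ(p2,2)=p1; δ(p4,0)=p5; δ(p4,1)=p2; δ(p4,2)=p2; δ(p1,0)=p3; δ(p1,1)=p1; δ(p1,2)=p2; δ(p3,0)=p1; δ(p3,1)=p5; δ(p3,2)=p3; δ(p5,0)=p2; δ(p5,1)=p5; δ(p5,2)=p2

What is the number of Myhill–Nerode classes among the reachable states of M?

First remove the unreachable states {p4}; 4 states remain.
Initial partition by acceptance: {p2,p5} | {p1,p3}.
Split {p2,p5} by δ(·,0) → {p2} and {p5}.
Refine {p1,p3} on symbol 1: members go to different blocks, giving {p1} and {p3}.
The partition is now stable with 4 blocks: {p2} | {p1} | {p5} | {p3}.

4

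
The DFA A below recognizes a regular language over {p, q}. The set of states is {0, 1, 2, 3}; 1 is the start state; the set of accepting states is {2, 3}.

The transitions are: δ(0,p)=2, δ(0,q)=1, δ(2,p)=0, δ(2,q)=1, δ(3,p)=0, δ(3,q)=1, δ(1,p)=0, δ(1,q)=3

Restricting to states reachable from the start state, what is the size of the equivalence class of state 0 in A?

1

P0 = {2,3} | {0,1}.
Split {0,1} by δ(·,p) → {0} and {1}.
Stable partition: {2,3} | {0} | {1} — 3 equivalence classes.
The equivalence class containing 0 is {0}, of size 1.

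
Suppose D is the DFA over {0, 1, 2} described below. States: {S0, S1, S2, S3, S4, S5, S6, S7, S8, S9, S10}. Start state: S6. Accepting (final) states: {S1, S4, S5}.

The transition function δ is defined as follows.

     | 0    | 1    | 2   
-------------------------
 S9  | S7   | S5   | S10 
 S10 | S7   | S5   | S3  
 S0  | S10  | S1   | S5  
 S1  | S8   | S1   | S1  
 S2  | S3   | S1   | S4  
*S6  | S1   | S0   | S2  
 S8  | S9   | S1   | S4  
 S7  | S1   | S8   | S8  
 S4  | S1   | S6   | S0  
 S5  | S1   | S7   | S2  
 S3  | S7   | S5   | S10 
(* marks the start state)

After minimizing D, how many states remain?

5

All states are reachable from the start state.
Initial partition by acceptance: {S1,S4,S5} | {S0,S2,S3,S6,S7,S8,S9,S10}.
On input 0, block {S1,S4,S5} splits into {S4,S5} and {S1}.
Refine {S0,S2,S3,S6,S7,S8,S9,S10} on symbol 0: members go to different blocks, giving {S0,S2,S3,S8,S9,S10} and {S6,S7}.
On input 0, block {S0,S2,S3,S8,S9,S10} splits into {S0,S2,S8} and {S3,S9,S10}.
No further refinement is possible. Final partition (5 blocks): {S4,S5} | {S0,S2,S8} | {S1} | {S6,S7} | {S3,S9,S10}.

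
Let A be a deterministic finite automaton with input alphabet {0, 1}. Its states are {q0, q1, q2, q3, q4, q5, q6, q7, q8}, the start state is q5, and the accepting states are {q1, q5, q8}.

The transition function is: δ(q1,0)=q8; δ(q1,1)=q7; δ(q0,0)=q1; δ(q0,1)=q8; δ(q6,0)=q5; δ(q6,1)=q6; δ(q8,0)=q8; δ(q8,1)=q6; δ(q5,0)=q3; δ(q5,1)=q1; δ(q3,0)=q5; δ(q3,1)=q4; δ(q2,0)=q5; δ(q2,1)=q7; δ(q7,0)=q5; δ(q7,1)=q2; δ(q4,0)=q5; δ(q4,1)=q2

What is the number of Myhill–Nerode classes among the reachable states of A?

States {q0} cannot be reached from the start state, so discard them.
Start with accepting vs non-accepting: {q1,q5,q8} | {q2,q3,q4,q6,q7}.
On input 0, block {q1,q5,q8} splits into {q1,q8} and {q5}.
No further refinement is possible. Final partition (3 blocks): {q1,q8} | {q2,q3,q4,q6,q7} | {q5}.

3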